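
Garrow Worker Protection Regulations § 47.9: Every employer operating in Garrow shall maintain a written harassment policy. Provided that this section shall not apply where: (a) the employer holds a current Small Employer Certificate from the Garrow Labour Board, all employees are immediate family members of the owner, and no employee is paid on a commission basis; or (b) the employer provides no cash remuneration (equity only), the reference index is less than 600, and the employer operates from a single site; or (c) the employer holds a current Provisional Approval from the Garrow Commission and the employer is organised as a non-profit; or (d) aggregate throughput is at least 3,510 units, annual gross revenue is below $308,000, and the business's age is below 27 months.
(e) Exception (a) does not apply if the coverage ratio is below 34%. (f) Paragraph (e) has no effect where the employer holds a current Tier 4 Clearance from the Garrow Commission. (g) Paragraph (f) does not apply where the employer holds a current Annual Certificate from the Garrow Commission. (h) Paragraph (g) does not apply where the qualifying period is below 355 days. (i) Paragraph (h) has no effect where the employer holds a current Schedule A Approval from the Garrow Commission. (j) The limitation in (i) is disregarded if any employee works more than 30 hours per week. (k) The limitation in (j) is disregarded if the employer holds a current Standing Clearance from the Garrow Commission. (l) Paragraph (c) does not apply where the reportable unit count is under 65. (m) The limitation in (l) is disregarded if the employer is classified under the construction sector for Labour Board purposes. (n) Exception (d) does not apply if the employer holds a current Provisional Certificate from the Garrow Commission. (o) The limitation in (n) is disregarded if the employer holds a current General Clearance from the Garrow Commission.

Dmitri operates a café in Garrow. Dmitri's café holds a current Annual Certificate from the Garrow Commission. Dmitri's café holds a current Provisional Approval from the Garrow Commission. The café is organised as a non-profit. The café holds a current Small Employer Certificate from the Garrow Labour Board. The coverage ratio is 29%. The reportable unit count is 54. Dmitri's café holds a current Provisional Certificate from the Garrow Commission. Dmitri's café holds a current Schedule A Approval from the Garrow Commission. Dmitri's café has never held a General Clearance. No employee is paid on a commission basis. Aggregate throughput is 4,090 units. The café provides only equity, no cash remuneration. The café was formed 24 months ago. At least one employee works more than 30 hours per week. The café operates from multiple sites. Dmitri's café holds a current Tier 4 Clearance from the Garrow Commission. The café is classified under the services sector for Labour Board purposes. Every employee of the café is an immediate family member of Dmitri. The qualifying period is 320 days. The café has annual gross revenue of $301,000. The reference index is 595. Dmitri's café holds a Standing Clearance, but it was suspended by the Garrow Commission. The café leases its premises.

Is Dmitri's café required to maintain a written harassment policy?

No — exception (a) applies; Dmitri's café is not required to maintain a written harassment policy.

Exception (a): a current Small Employer Certificate is held; every employee is an immediate family member; no employee is paid on commission — every condition holds. Under paragraphs (e)–(k): (e) would limit (a) — the coverage ratio is 29%, below the 34% limit — but (f) sets (e) aside: (f) operates against (e): a current Tier 4 Clearance is held. (g) would limit (f) — a current Annual Certificate is held — but (h) sets (g) aside: (h) operates against (g): the qualifying period is 320 days, below the 355 days limit. (i) would limit (h) — a current Schedule A Approval is held — but (j) sets (i) aside: (j) operates against (i): at least one employee exceeds 30 hours/week. (k), which would lift (j), does not operate here — no current Standing Clearance is held. (a) remains available.
Exception (b) requires that the employer operates from a single site; but the employer operates from multiple sites, so (b) is unavailable.
All of (c)'s requirements are met (a current Provisional Approval is held; the employer is a non-profit). However, paragraphs (l)–(m) must be considered: (l) operates — the reportable unit count is 54, under the 65 limit. (m) is not engaged (the café is classified under the services sector), so (l) stands. (c) is therefore removed.
Exception (d): aggregate throughput is 4,090 units, meeting the 3,510 units threshold; annual gross revenue is $301,000, below the $308,000 limit; the business's age is 24 months, below the 27 months limit — every condition holds. Turning to paragraphs (n)–(o): (n) operates against (d): a current Provisional Certificate is held. (o) does not operate here (no current General Clearance is held), so (n) stands. (d) is therefore removed.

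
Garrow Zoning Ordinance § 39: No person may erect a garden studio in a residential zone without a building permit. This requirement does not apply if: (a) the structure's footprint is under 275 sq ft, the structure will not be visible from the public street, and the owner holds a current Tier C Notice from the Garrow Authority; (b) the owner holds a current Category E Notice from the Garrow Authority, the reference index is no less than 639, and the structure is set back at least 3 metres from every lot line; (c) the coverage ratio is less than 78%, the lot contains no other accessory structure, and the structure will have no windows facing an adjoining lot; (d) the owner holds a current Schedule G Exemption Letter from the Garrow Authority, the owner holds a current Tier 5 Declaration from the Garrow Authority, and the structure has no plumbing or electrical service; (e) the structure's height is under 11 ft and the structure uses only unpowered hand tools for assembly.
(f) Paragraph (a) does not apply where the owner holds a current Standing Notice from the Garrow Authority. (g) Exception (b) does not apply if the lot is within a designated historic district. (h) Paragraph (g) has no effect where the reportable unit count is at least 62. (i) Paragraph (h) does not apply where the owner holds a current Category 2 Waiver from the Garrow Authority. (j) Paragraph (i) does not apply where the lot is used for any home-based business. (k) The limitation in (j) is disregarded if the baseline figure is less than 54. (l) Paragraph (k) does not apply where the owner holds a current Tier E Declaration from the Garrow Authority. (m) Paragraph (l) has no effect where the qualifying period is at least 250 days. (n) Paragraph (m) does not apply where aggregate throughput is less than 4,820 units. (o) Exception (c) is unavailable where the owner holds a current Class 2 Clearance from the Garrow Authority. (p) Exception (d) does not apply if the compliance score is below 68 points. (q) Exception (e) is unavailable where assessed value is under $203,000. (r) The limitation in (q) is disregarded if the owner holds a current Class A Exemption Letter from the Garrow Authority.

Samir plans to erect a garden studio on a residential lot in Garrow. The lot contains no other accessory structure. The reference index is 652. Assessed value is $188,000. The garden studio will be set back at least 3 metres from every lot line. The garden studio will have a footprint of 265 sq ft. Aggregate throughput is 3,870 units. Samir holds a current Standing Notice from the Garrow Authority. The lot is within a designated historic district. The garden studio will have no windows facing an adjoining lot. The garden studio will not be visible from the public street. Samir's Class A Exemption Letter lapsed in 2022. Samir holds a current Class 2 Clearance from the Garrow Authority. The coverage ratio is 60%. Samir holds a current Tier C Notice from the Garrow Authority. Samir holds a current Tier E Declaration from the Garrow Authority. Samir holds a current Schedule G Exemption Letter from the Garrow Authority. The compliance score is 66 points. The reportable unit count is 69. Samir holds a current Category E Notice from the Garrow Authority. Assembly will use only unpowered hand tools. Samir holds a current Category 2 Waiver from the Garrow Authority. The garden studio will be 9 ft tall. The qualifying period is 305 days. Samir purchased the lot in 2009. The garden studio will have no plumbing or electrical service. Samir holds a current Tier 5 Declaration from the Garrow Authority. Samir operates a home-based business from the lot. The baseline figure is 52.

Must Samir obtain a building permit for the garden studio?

Exception (a)'s conditions are all satisfied: the structure's footprint is 265 sq ft, under the 275 sq ft limit; the structure will not be visible from the street; a current Tier C Notice is held. But: (f) applies — a current Standing Notice is held. So (a) is unavailable.
All of (b)'s requirements are met (a current Category E Notice is held; the reference index is 652, meeting the 639 threshold; the setback is at least 3 m on every side). Considering the limiting provisions: (g) would limit (b) — the lot is in a historic district — but (h) sets (g) aside: (h) is triggered — the reportable unit count is 69, meeting the 62 threshold. (i) would limit (h) — a current Category 2 Waiver is held — but (j) sets (i) aside: (j) operates against (i): a home-based business operates on the lot. (k) operates (the baseline figure is 52, less than the 54 limit), but is overridden by (l): (l) operates against (k): a current Tier E Declaration is held. (m) would limit (l) — the qualifying period is 305 days, meeting the 250 days threshold — but (n) sets (m) aside: (n) is engaged — aggregate throughput is 3,870 units, less than the 4,820 units limit. Exception (b) stands.
Exception (c) is satisfied on its face — the coverage ratio is 60%, less than the 78% limit; the lot has no other accessory structure; no windows face an adjoining lot. But applying paragraph (o): (o) operates against (c): a current Class 2 Clearance is held. So (c) is unavailable.
All of (d)'s requirements are met (a current Schedule G Exemption Letter is held; a current Tier 5 Declaration is held; there is no plumbing or electrical service). But applying paragraph (p): (p) applies — the compliance score is 66 points, below the 68 points limit. (d) is therefore removed.
Exception (e): the structure's height is 9 ft, under the 11 ft limit; assembly uses only hand tools — every condition holds. Turning to paragraphs (q)–(r): (q) operates against (e): assessed value is $188,000, under the $203,000 limit. (r), which would lift (q), is not engaged — there is no Class A Exemption Letter in force. Exception (e) does not apply.

No — exception (b) applies; Samir does not need a building permit.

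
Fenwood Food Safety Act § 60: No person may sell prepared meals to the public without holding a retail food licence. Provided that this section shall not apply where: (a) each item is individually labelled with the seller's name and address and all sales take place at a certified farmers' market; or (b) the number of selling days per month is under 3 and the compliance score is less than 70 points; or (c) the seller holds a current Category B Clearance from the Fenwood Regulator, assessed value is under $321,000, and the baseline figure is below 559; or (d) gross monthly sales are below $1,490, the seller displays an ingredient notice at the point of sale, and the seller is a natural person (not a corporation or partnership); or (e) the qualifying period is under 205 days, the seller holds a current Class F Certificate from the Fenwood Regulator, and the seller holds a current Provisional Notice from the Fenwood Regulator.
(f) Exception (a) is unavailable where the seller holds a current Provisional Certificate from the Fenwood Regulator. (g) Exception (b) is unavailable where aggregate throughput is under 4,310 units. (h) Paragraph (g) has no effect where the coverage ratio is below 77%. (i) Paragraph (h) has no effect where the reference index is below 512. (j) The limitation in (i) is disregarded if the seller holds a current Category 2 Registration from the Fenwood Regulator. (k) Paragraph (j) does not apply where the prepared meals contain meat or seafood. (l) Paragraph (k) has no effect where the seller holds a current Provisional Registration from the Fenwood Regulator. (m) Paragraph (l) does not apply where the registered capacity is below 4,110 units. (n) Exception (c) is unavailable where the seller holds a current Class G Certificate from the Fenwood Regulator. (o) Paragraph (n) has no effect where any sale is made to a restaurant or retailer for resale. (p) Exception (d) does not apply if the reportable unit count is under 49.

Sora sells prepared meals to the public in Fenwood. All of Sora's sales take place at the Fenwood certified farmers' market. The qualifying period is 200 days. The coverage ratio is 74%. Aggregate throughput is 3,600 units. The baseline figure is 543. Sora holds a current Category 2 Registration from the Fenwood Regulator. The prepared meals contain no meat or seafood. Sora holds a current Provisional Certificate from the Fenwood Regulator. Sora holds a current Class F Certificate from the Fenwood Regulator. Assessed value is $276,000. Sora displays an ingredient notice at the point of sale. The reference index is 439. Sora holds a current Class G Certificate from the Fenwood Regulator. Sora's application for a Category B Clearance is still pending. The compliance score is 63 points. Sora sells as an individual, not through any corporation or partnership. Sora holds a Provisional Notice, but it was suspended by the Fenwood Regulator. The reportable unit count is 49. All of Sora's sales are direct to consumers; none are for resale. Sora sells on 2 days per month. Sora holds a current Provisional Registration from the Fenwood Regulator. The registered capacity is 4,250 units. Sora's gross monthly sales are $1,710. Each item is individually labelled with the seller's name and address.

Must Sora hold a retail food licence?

No — exception (b) applies; Sora is not required to hold a retail food licence.

Exception (a) is satisfied on its face — items are individually labelled; all sales are at a certified farmers' market. But applying paragraph (f): (f) operates against (a): a current Provisional Certificate is held. (a) is therefore removed.
All of (b)'s requirements are met (the number of selling days per month is 2, under the 3 limit; the compliance score is 63 points, less than the 70 points limit). Applying paragraphs (g)–(m): (g) would limit (b) — aggregate throughput is 3,600 units, under the 4,310 units limit — but (h) sets (g) aside: (h) is triggered — the coverage ratio is 74%, below the 77% limit. (i) would limit (h) — the reference index is 439, below the 512 limit — but (j) sets (i) aside: (j) is engaged — a current Category 2 Registration is held. (k) does not operate here (the prepared meals contain no meat or seafood), so (j) stands. (b) remains available.
Exception (c) fails — no current Category B Clearance is held.
Exception (d) does not apply: gross monthly sales are $1,710, not below $1,490.
Exception (e) does not apply: the Provisional Notice is not current.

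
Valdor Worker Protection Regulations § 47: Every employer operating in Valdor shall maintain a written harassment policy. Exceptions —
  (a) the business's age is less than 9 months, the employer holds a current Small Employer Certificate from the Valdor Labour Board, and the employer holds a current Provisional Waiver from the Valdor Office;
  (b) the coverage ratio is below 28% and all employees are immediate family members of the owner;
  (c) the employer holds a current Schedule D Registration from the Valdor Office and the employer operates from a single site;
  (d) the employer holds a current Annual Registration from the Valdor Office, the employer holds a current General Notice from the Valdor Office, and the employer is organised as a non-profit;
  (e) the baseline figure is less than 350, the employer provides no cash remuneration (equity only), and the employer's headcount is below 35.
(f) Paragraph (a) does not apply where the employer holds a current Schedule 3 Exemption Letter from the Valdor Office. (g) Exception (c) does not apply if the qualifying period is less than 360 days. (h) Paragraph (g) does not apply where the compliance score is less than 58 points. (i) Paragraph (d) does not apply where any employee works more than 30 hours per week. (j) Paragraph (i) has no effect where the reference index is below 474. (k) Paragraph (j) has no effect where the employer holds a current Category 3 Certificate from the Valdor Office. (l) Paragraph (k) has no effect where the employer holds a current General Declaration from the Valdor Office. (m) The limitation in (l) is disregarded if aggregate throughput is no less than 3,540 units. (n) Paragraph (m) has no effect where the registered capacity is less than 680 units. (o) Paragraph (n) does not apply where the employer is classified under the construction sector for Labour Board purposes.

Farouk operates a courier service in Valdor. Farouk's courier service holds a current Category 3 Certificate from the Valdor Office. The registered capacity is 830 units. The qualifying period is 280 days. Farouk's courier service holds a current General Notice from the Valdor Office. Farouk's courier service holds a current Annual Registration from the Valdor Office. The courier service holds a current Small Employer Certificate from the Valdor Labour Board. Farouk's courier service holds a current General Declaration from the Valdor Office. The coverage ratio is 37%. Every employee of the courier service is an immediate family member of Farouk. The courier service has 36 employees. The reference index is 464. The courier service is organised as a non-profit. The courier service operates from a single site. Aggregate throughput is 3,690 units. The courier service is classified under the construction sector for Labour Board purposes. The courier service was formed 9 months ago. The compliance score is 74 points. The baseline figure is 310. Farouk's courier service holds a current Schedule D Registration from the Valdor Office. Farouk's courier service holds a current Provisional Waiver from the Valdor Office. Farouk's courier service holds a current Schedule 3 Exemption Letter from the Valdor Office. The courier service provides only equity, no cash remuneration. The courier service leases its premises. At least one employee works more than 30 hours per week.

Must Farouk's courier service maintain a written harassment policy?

Yes — Farouk's courier service must maintain a written harassment policy.

Exception (a) does not apply: the business's age is 9 months, not less than 9 months.
Exception (b) requires that the coverage ratio is below 28%; but the coverage ratio is 37%, not below 28%, so (b) is unavailable.
All of (c)'s requirements are met (a current Schedule D Registration is held; the employer operates from a single site). But applying paragraphs (g)–(h): (g) applies — the qualifying period is 280 days, less than the 360 days limit. (h), which would lift (g), does not operate here — the compliance score is 74 points, not less than 58 points. (c) is therefore removed.
Exception (d) is satisfied on its face — a current Annual Registration is held; a current General Notice is held; the employer is a non-profit. However, paragraphs (i)–(o) must be considered: (i) is triggered — at least one employee exceeds 30 hours/week. (j) operates (the reference index is 464, below the 474 limit), but is overridden by (k): (k) operates against (j): a current Category 3 Certificate is held. (l) is engaged (a current General Declaration is held), but is itself disapplied by (m): (m) operates against (l): aggregate throughput is 3,690 units, meeting the 3,540 units threshold. (n), which would lift (m), does not operate here — the registered capacity is 830 units, not less than 680 units. So (d) is unavailable.
Exception (e) requires that the employer's headcount is below 35; but the employer's headcount is 36, not below 35, so (e) is unavailable.
Every exception is unavailable, so the rule governs.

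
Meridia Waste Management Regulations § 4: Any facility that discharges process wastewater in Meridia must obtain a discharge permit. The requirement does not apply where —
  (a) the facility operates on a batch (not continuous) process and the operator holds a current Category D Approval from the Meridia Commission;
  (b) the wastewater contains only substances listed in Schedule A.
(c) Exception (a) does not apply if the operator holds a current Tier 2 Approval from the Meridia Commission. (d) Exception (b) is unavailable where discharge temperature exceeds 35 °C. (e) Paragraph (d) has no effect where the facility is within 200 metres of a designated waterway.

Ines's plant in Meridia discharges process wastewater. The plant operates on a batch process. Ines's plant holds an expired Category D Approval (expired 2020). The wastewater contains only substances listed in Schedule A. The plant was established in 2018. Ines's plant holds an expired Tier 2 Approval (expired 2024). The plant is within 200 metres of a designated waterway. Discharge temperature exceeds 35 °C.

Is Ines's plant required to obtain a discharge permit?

No — exception (b) applies; Ines's plant is not required to obtain a discharge permit.

Exception (a) fails — there is no Category D Approval in force.
All of (b)'s requirements are met (the wastewater is Schedule-A-only). Considering the limiting provisions: (d) applies (discharge temperature exceeds 35 °C), but is displaced by (e): (e) applies — the plant is within 200 m of a designated waterway. So (b) applies.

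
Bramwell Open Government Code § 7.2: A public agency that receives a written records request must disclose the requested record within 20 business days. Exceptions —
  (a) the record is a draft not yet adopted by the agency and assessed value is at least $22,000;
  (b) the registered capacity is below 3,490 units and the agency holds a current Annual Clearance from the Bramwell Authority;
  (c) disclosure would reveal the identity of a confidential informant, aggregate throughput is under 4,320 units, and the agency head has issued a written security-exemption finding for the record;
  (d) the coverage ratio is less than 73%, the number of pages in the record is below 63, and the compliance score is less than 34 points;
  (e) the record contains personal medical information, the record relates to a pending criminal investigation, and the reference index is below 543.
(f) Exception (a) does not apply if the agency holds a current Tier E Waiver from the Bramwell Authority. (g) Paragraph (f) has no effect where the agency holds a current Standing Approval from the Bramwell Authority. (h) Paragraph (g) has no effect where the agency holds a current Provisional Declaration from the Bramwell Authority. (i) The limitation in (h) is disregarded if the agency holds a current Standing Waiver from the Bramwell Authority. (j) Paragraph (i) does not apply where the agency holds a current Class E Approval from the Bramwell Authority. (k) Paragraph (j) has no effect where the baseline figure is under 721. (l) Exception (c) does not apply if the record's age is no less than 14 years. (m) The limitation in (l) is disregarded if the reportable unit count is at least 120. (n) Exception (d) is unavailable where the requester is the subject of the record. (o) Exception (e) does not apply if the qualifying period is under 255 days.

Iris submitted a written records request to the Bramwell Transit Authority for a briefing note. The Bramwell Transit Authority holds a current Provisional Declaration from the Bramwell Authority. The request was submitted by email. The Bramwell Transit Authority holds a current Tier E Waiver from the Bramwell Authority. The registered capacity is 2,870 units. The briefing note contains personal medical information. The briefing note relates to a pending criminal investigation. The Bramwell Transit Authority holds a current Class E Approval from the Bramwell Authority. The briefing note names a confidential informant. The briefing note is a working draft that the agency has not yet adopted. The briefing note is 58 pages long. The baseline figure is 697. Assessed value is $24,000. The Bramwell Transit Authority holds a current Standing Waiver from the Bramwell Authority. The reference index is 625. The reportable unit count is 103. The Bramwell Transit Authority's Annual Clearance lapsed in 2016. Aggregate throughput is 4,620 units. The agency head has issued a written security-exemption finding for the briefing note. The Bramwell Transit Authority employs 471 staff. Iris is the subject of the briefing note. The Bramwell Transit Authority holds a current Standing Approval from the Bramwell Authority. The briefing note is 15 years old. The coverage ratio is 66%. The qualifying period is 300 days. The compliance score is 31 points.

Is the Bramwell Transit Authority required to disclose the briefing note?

Exception (a): the briefing note is an unadopted draft; assessed value is $24,000, meeting the $22,000 threshold — every condition holds. Considering the limiting provisions: (f) would limit (a) — a current Tier E Waiver is held — but (g) sets (f) aside: (g) applies — a current Standing Approval is held. (h) applies (a current Provisional Declaration is held), but is set aside by (i): (i) operates against (h): a current Standing Waiver is held. (j) would limit (i) — a current Class E Approval is held — but (k) sets (j) aside: (k) operates against (j): the baseline figure is 697, under the 721 limit. Exception (a) stands.
Exception (b) fails — no current Annual Clearance is held.
Exception (c) fails — aggregate throughput is 4,620 units, not under 4,320 units.
Exception (d)'s conditions are all satisfied: the coverage ratio is 66%, less than the 73% limit; the number of pages in the record is 58, below the 63 limit; the compliance score is 31 points, less than the 34 points limit. But: (n) operates against (d): Iris is the subject of the briefing note. Exception (d) does not apply.
Exception (e) requires that the reference index is below 543; but the reference index is 625, not below 543, so (e) is unavailable.

No — exception (a) applies; the Bramwell Transit Authority is not required to disclose the briefing note.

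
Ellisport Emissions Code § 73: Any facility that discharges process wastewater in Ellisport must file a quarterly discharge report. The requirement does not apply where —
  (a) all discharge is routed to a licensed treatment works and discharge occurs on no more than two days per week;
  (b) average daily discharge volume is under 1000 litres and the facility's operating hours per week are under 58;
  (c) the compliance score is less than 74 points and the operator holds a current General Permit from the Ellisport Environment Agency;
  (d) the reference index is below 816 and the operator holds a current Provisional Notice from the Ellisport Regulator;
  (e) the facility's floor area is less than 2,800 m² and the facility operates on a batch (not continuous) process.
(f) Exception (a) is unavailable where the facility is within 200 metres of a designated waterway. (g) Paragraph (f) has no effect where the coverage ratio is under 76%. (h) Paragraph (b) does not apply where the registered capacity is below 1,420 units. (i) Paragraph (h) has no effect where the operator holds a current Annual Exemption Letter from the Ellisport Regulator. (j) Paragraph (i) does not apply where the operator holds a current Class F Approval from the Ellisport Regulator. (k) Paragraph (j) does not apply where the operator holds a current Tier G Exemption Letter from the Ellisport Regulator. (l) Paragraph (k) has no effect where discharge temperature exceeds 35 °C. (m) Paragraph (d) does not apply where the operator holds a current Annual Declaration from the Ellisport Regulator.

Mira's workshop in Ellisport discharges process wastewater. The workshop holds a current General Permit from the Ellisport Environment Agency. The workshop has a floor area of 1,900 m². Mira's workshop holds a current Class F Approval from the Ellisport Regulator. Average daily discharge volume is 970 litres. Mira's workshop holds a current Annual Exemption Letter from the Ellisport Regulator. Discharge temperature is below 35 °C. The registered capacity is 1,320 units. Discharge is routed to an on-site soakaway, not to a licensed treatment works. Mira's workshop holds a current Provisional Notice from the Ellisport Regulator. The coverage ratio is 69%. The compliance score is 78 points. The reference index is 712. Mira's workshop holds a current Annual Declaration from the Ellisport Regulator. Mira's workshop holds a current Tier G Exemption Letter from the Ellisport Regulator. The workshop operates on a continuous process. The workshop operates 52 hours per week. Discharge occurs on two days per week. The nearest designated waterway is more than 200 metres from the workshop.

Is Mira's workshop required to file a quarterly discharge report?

Exception (a) requires that all discharge is routed to a licensed treatment works; but discharge is not routed to a licensed treatment works, so (a) is unavailable.
Exception (b)'s conditions are all satisfied: average daily discharge volume is 970 litres, under the 1000 litres limit; the facility's operating hours per week are 52, under the 58 limit. Applying paragraphs (h)–(l): (h) would limit (b) — the registered capacity is 1,320 units, below the 1,420 units limit — but (i) sets (h) aside: (i) operates — a current Annual Exemption Letter is held. (j) would limit (i) — a current Class F Approval is held — but (k) sets (j) aside: (k) is engaged — a current Tier G Exemption Letter is held. (l), which would lift (k), is inapplicable — discharge temperature is below 35 °C. (b) remains available.
Exception (c) requires that the compliance score is less than 74 points; but the compliance score is 78 points, not less than 74 points, so (c) is unavailable.
All of (d)'s requirements are met (the reference index is 712, below the 816 limit; a current Provisional Notice is held). However, paragraph (m) must be considered: (m) operates — a current Annual Declaration is held. So (d) is unavailable.
Exception (e) fails — the facility operates on a continuous process.

No — exception (b) applies; Mira's workshop is not required to file a quarterly discharge report.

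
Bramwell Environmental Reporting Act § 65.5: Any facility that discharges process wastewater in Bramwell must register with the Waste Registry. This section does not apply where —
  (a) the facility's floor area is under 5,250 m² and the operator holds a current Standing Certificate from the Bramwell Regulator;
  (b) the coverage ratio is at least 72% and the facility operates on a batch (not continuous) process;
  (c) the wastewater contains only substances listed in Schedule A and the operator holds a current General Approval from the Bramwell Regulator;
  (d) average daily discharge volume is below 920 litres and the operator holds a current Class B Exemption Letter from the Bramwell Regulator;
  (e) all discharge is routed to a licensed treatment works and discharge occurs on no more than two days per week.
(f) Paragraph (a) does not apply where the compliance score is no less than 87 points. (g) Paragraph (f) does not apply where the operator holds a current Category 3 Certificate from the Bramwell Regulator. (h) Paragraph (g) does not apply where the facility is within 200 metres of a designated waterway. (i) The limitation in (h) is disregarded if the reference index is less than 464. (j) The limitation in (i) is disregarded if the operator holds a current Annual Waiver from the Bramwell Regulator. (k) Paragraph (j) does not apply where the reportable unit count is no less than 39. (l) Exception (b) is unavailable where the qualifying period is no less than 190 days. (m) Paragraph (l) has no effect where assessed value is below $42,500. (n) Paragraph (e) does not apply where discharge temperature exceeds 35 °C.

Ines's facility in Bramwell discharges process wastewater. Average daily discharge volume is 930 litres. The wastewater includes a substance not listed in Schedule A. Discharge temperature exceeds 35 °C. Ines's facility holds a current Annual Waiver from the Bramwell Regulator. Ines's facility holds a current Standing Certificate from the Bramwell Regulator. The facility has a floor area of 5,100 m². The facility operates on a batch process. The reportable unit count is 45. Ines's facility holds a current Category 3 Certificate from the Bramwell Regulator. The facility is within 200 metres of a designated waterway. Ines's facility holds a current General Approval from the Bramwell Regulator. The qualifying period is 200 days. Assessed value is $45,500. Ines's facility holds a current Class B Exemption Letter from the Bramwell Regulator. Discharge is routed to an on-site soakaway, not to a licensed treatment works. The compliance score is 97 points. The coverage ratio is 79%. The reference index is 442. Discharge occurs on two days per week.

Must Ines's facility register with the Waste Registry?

All of (a)'s requirements are met (the facility's floor area is 5,100 m², under the 5,250 m² limit; a current Standing Certificate is held). As to paragraphs (f)–(k): (f) would limit (a) — the compliance score is 97 points, meeting the 87 points threshold — but (g) sets (f) aside: (g) applies — a current Category 3 Certificate is held. (h) is triggered (the facility is within 200 m of a designated waterway), but is displaced by (i): (i) operates — the reference index is 442, less than the 464 limit. (j) is triggered (a current Annual Waiver is held), but yields to (k): (k) operates against (j): the reportable unit count is 45, meeting the 39 threshold. (a) remains available.
Exception (b): the coverage ratio is 79%, meeting the 72% threshold; the facility operates on a batch process — every condition holds. Turning to paragraphs (l)–(m): (l) operates against (b): the qualifying period is 200 days, meeting the 190 days threshold. (m) is inapplicable (assessed value is $45,500, not below $42,500), so (l) stands. Exception (b) does not apply.
Exception (c) fails — the wastewater includes a non-Schedule-A substance.
Exception (d) requires that average daily discharge volume is below 920 litres; but average daily discharge volume is 930 litres, not below 920 litres, so (d) is unavailable.
Exception (e) requires that all discharge is routed to a licensed treatment works; but discharge is not routed to a licensed treatment works, so (e) is unavailable.

No — exception (a) applies; Ines's facility is not required to register with the Waste Registry.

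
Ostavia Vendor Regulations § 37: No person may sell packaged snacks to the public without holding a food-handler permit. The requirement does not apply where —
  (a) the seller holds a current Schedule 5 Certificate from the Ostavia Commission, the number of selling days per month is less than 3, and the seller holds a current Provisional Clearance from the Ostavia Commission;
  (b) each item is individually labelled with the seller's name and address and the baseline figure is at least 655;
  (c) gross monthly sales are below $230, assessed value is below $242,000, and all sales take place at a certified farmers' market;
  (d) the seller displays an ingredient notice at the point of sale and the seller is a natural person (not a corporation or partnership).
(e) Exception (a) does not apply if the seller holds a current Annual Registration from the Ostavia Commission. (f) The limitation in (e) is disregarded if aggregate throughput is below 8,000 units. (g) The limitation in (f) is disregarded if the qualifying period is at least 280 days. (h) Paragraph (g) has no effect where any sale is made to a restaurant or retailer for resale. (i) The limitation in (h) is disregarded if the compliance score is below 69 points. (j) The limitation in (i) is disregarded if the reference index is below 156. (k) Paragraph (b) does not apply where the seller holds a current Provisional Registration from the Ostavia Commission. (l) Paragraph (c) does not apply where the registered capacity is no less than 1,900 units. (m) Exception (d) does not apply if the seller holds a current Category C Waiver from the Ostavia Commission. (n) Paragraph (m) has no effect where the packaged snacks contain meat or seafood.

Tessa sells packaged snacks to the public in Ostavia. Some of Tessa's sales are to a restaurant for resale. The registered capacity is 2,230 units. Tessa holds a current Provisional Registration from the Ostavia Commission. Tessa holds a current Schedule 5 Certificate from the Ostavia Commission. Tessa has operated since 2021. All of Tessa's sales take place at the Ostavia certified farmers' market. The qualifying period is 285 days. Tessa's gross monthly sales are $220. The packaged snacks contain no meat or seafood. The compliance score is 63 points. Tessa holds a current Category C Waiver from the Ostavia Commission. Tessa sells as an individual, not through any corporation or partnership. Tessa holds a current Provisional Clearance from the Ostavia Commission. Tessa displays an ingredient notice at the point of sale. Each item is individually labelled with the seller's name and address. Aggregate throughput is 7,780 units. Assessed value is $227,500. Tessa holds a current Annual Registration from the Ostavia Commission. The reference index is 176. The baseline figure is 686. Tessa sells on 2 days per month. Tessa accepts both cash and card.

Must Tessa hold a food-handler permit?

Yes — Tessa must hold a food-handler permit.

All of (a)'s requirements are met (a current Schedule 5 Certificate is held; the number of selling days per month is 2, less than the 3 limit; a current Provisional Clearance is held). But applying paragraphs (e)–(j): (e) is triggered — a current Annual Registration is held. (f) would limit (e) — aggregate throughput is 7,780 units, below the 8,000 units limit — but (g) sets (f) aside: (g) operates against (f): the qualifying period is 285 days, meeting the 280 days threshold. (h) would limit (g) — some sales are to a restaurant for resale — but (i) sets (h) aside: (i) operates — the compliance score is 63 points, below the 69 points limit. (j), which would lift (i), does not operate here — the reference index is 176, not below 156. So (a) is unavailable.
Exception (b)'s conditions are all satisfied: items are individually labelled; the baseline figure is 686, meeting the 655 threshold. But: (k) operates against (b): a current Provisional Registration is held. Exception (b) does not apply.
All of (c)'s requirements are met (gross monthly sales are $220, below the $230 limit; assessed value is $227,500, below the $242,000 limit; all sales are at a certified farmers' market). But applying paragraph (l): (l) operates against (c): the registered capacity is 2,230 units, meeting the 1,900 units threshold. So (c) is unavailable.
Exception (d) is satisfied on its face — an ingredient notice is displayed; the seller is a natural person. But applying paragraphs (m)–(n): (m) operates against (d): a current Category C Waiver is held. (n), which would lift (m), is inapplicable — the packaged snacks contain no meat or seafood. So (d) is unavailable.
No exception applies. The general rule governs.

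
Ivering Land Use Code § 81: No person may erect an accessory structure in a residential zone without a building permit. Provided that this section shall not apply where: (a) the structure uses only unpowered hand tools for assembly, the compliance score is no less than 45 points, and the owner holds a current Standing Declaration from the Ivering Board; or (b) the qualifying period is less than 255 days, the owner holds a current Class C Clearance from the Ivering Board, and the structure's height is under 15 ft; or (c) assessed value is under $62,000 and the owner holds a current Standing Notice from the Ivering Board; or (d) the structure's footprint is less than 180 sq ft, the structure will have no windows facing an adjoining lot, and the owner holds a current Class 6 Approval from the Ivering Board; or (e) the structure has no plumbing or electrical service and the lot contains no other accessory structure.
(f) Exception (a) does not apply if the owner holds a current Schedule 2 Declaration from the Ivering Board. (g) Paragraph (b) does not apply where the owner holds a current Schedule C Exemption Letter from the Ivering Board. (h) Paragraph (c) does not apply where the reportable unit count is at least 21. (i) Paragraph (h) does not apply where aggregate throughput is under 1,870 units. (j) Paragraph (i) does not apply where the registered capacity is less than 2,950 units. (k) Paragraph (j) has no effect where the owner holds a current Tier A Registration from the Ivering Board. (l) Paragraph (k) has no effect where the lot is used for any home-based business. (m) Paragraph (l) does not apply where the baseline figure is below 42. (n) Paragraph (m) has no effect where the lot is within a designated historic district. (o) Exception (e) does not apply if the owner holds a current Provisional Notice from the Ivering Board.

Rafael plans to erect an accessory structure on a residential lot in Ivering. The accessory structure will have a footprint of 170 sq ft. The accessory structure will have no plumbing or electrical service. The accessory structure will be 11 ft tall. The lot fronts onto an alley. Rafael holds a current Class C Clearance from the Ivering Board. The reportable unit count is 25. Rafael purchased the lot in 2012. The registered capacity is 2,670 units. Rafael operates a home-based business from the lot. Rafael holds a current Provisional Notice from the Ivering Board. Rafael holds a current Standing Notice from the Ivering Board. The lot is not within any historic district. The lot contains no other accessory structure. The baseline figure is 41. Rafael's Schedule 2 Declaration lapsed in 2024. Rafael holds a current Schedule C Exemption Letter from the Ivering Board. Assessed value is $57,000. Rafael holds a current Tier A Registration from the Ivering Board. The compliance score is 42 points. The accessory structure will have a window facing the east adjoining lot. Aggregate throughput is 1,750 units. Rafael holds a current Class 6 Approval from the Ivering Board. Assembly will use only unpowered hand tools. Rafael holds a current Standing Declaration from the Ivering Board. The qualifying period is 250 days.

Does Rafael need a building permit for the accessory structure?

No — exception (c) applies; Rafael does not need a building permit.

Exception (a) does not apply: the compliance score is 42 points, short of 45 points.
All of (b)'s requirements are met (the qualifying period is 250 days, less than the 255 days limit; a current Class C Clearance is held; the structure's height is 11 ft, under the 15 ft limit). But applying paragraph (g): (g) is triggered — a current Schedule C Exemption Letter is held. So (b) is unavailable.
Exception (c) is satisfied on its face — assessed value is $57,000, under the $62,000 limit; a current Standing Notice is held. As to paragraphs (h)–(n): (h) operates (the reportable unit count is 25, meeting the 21 threshold), but is itself disapplied by (i): (i) operates — aggregate throughput is 1,750 units, under the 1,870 units limit. (j) operates (the registered capacity is 2,670 units, less than the 2,950 units limit), but is itself disapplied by (k): (k) operates against (j): a current Tier A Registration is held. (l) is engaged (a home-based business operates on the lot), but is itself disapplied by (m): (m) operates — the baseline figure is 41, below the 42 limit. (n), which would lift (m), does not operate here — the lot is not in a historic district. So (c) applies.
Exception (d) requires that the structure will have no windows facing an adjoining lot; but a window faces an adjoining lot, so (d) is unavailable.
Exception (e)'s conditions are all satisfied: there is no plumbing or electrical service; the lot has no other accessory structure. However, paragraph (o) must be considered: (o) operates against (e): a current Provisional Notice is held. (e) is therefore removed.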